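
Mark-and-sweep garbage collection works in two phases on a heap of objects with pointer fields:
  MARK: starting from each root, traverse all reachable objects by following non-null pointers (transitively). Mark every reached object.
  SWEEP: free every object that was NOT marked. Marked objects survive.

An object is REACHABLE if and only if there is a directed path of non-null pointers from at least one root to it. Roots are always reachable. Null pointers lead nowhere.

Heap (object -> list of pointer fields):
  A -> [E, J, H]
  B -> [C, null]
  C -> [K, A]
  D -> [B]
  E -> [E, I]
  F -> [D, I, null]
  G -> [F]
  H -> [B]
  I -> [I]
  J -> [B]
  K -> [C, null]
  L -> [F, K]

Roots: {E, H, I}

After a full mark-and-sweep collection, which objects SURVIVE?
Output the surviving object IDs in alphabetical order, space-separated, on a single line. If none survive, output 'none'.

Answer: A B C E H I J K

Derivation:
Roots: E H I
Mark E: refs=E I, marked=E
Mark H: refs=B, marked=E H
Mark I: refs=I, marked=E H I
Mark B: refs=C null, marked=B E H I
Mark C: refs=K A, marked=B C E H I
Mark K: refs=C null, marked=B C E H I K
Mark A: refs=E J H, marked=A B C E H I K
Mark J: refs=B, marked=A B C E H I J K
Unmarked (collected): D F G L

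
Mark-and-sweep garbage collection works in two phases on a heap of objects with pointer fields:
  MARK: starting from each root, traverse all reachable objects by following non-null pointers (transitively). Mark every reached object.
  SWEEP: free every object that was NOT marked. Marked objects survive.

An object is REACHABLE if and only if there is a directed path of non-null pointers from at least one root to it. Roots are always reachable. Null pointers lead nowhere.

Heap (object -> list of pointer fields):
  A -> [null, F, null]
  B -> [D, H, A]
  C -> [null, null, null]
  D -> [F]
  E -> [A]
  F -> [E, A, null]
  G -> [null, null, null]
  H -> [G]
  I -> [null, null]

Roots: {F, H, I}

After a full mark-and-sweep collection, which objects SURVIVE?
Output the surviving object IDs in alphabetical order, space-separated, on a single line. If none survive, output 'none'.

Roots: F H I
Mark F: refs=E A null, marked=F
Mark H: refs=G, marked=F H
Mark I: refs=null null, marked=F H I
Mark E: refs=A, marked=E F H I
Mark A: refs=null F null, marked=A E F H I
Mark G: refs=null null null, marked=A E F G H I
Unmarked (collected): B C D

Answer: A E F G H I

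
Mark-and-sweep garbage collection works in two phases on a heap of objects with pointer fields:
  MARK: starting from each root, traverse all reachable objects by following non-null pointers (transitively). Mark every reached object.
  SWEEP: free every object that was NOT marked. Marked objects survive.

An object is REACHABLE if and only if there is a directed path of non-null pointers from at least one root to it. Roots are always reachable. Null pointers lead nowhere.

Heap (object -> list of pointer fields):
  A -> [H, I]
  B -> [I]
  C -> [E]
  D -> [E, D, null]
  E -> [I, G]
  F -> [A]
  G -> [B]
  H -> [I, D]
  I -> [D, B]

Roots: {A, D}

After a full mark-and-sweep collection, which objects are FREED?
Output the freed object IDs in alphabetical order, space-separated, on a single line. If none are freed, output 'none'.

Answer: C F

Derivation:
Roots: A D
Mark A: refs=H I, marked=A
Mark D: refs=E D null, marked=A D
Mark H: refs=I D, marked=A D H
Mark I: refs=D B, marked=A D H I
Mark E: refs=I G, marked=A D E H I
Mark B: refs=I, marked=A B D E H I
Mark G: refs=B, marked=A B D E G H I
Unmarked (collected): C F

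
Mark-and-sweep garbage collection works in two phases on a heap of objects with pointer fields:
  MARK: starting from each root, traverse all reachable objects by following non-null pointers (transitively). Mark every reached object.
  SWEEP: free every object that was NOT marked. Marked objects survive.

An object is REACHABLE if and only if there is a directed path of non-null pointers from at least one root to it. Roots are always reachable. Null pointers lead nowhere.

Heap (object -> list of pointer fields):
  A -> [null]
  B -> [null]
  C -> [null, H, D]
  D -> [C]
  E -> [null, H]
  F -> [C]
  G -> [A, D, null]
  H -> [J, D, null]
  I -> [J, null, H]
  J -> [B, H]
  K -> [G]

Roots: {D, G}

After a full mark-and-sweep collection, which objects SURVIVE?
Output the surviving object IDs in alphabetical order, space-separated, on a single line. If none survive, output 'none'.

Answer: A B C D G H J

Derivation:
Roots: D G
Mark D: refs=C, marked=D
Mark G: refs=A D null, marked=D G
Mark C: refs=null H D, marked=C D G
Mark A: refs=null, marked=A C D G
Mark H: refs=J D null, marked=A C D G H
Mark J: refs=B H, marked=A C D G H J
Mark B: refs=null, marked=A B C D G H J
Unmarked (collected): E F I K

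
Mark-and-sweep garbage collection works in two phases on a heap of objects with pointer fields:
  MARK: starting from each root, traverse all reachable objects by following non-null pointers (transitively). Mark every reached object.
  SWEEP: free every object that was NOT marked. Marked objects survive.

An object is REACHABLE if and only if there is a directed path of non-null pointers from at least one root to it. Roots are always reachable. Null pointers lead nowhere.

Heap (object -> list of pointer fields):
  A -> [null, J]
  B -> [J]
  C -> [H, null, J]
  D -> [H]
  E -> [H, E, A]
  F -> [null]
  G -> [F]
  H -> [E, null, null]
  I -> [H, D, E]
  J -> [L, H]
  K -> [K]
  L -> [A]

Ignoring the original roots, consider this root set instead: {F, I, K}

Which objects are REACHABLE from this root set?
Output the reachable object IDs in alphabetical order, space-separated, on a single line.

Answer: A D E F H I J K L

Derivation:
Roots: F I K
Mark F: refs=null, marked=F
Mark I: refs=H D E, marked=F I
Mark K: refs=K, marked=F I K
Mark H: refs=E null null, marked=F H I K
Mark D: refs=H, marked=D F H I K
Mark E: refs=H E A, marked=D E F H I K
Mark A: refs=null J, marked=A D E F H I K
Mark J: refs=L H, marked=A D E F H I J K
Mark L: refs=A, marked=A D E F H I J K L
Unmarked (collected): B C G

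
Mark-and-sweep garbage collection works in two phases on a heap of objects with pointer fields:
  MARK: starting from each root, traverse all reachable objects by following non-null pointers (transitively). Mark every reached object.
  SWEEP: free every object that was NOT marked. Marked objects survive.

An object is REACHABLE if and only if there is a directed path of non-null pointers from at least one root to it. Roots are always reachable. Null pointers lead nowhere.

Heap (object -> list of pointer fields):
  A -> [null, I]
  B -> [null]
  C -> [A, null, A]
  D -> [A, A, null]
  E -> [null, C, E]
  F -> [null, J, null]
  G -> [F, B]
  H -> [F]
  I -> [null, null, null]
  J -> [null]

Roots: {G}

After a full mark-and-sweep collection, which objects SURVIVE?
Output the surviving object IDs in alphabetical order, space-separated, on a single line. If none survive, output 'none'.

Roots: G
Mark G: refs=F B, marked=G
Mark F: refs=null J null, marked=F G
Mark B: refs=null, marked=B F G
Mark J: refs=null, marked=B F G J
Unmarked (collected): A C D E H I

Answer: B F G J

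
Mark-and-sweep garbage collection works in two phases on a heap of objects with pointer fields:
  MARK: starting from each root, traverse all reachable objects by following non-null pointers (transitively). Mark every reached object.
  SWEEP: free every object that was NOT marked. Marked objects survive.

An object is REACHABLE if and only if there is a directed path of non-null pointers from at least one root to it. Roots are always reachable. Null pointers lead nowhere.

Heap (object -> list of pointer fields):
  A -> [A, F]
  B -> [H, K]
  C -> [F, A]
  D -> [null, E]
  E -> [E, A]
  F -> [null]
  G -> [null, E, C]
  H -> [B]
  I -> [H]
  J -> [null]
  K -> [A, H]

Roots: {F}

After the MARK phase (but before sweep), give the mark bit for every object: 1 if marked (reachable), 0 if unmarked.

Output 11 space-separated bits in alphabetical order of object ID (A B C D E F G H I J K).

Answer: 0 0 0 0 0 1 0 0 0 0 0

Derivation:
Roots: F
Mark F: refs=null, marked=F
Unmarked (collected): A B C D E G H I J K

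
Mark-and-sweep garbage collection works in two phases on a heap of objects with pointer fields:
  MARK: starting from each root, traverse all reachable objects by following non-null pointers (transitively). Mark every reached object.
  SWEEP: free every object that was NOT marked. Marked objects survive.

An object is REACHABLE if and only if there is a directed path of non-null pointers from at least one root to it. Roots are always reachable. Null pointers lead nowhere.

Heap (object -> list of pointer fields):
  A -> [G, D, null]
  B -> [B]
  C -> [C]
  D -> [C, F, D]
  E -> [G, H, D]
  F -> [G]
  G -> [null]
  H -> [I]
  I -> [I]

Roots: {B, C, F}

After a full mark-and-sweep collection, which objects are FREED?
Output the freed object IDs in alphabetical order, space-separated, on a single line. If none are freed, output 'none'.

Roots: B C F
Mark B: refs=B, marked=B
Mark C: refs=C, marked=B C
Mark F: refs=G, marked=B C F
Mark G: refs=null, marked=B C F G
Unmarked (collected): A D E H I

Answer: A D E H I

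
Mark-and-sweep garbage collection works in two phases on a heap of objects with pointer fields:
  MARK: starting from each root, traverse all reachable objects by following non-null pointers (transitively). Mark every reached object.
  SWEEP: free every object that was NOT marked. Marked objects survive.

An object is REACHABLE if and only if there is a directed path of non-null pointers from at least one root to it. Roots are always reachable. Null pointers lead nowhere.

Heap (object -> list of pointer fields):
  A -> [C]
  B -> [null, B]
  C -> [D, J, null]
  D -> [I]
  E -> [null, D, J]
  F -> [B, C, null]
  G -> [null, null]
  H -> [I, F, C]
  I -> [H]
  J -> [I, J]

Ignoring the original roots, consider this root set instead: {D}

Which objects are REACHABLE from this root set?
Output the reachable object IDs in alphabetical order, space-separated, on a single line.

Answer: B C D F H I J

Derivation:
Roots: D
Mark D: refs=I, marked=D
Mark I: refs=H, marked=D I
Mark H: refs=I F C, marked=D H I
Mark F: refs=B C null, marked=D F H I
Mark C: refs=D J null, marked=C D F H I
Mark B: refs=null B, marked=B C D F H I
Mark J: refs=I J, marked=B C D F H I J
Unmarked (collected): A E G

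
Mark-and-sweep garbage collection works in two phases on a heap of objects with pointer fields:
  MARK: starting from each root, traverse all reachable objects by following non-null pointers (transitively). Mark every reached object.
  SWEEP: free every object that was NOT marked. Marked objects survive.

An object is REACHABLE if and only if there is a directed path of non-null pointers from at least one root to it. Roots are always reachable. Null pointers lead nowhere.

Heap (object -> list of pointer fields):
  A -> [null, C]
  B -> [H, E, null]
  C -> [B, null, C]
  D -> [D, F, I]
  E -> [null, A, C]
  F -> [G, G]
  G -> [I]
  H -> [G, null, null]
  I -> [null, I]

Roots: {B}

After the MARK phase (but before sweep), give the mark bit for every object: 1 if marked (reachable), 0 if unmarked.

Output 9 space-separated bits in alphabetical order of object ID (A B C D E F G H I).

Roots: B
Mark B: refs=H E null, marked=B
Mark H: refs=G null null, marked=B H
Mark E: refs=null A C, marked=B E H
Mark G: refs=I, marked=B E G H
Mark A: refs=null C, marked=A B E G H
Mark C: refs=B null C, marked=A B C E G H
Mark I: refs=null I, marked=A B C E G H I
Unmarked (collected): D F

Answer: 1 1 1 0 1 0 1 1 1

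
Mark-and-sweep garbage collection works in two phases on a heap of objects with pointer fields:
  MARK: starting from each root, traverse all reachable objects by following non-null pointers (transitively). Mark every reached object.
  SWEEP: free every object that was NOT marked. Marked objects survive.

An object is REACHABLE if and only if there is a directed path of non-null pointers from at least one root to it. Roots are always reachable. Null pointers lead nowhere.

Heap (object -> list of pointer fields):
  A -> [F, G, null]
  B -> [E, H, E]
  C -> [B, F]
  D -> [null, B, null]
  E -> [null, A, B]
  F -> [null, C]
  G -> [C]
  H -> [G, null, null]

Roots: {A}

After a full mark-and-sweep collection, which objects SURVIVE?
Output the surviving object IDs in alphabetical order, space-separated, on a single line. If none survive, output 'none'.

Roots: A
Mark A: refs=F G null, marked=A
Mark F: refs=null C, marked=A F
Mark G: refs=C, marked=A F G
Mark C: refs=B F, marked=A C F G
Mark B: refs=E H E, marked=A B C F G
Mark E: refs=null A B, marked=A B C E F G
Mark H: refs=G null null, marked=A B C E F G H
Unmarked (collected): D

Answer: A B C E F G H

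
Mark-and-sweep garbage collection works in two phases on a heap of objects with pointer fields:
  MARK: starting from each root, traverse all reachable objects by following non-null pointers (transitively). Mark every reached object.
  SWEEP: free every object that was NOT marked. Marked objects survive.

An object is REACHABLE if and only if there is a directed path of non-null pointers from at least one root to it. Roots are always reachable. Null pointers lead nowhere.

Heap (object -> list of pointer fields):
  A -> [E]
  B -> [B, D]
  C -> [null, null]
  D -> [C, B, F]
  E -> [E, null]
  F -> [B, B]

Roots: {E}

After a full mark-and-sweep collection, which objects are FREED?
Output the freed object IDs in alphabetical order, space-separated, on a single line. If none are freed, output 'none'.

Answer: A B C D F

Derivation:
Roots: E
Mark E: refs=E null, marked=E
Unmarked (collected): A B C D F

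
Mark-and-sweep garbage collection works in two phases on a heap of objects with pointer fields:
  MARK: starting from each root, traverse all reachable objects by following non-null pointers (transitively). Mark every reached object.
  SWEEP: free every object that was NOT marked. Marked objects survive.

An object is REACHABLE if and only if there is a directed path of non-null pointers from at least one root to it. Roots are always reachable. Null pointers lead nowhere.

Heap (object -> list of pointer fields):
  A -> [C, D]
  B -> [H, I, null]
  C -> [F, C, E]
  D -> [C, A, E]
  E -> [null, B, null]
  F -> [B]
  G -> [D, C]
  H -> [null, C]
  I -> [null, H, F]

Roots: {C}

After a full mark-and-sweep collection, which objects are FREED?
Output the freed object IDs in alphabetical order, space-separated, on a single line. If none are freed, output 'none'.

Answer: A D G

Derivation:
Roots: C
Mark C: refs=F C E, marked=C
Mark F: refs=B, marked=C F
Mark E: refs=null B null, marked=C E F
Mark B: refs=H I null, marked=B C E F
Mark H: refs=null C, marked=B C E F H
Mark I: refs=null H F, marked=B C E F H I
Unmarked (collected): A D G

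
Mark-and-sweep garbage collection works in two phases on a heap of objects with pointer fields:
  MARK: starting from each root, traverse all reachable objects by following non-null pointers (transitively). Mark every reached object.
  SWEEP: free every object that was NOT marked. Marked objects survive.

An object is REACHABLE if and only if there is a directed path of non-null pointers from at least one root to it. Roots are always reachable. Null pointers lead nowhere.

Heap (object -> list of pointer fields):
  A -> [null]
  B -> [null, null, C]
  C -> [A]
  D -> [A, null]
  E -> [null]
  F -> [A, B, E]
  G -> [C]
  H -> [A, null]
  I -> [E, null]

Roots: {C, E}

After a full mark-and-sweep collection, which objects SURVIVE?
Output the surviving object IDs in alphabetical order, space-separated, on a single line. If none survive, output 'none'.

Roots: C E
Mark C: refs=A, marked=C
Mark E: refs=null, marked=C E
Mark A: refs=null, marked=A C E
Unmarked (collected): B D F G H I

Answer: A C E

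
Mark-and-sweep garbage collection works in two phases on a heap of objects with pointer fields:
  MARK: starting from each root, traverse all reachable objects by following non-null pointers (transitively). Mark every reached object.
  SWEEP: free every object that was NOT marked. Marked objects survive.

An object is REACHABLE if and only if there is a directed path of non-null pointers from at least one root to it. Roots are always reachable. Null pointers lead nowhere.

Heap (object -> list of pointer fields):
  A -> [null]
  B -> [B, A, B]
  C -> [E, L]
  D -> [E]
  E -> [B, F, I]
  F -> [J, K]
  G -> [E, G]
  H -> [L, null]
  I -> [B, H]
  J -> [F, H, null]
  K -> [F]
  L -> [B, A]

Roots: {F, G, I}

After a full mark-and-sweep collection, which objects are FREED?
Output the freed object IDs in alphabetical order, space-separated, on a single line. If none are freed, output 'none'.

Roots: F G I
Mark F: refs=J K, marked=F
Mark G: refs=E G, marked=F G
Mark I: refs=B H, marked=F G I
Mark J: refs=F H null, marked=F G I J
Mark K: refs=F, marked=F G I J K
Mark E: refs=B F I, marked=E F G I J K
Mark B: refs=B A B, marked=B E F G I J K
Mark H: refs=L null, marked=B E F G H I J K
Mark A: refs=null, marked=A B E F G H I J K
Mark L: refs=B A, marked=A B E F G H I J K L
Unmarked (collected): C D

Answer: C D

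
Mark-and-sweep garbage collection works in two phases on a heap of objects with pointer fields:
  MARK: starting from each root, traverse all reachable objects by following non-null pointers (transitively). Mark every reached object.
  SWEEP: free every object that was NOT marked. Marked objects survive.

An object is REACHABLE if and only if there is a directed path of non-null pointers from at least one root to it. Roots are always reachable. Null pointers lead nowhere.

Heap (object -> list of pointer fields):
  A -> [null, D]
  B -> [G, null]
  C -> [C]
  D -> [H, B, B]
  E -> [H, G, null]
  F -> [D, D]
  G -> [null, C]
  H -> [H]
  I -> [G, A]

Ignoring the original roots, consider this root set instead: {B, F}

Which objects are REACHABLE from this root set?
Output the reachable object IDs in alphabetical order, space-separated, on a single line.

Answer: B C D F G H

Derivation:
Roots: B F
Mark B: refs=G null, marked=B
Mark F: refs=D D, marked=B F
Mark G: refs=null C, marked=B F G
Mark D: refs=H B B, marked=B D F G
Mark C: refs=C, marked=B C D F G
Mark H: refs=H, marked=B C D F G H
Unmarked (collected): A E I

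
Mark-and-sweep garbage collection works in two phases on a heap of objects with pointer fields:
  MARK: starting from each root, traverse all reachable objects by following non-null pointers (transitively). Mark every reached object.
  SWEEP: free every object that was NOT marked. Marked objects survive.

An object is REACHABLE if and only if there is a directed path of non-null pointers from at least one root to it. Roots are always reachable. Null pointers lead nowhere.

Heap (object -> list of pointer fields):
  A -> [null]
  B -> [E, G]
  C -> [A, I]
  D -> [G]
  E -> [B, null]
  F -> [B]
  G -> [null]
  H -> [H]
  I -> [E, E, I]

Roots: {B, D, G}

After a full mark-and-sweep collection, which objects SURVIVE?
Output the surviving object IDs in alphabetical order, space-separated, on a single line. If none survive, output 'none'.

Answer: B D E G

Derivation:
Roots: B D G
Mark B: refs=E G, marked=B
Mark D: refs=G, marked=B D
Mark G: refs=null, marked=B D G
Mark E: refs=B null, marked=B D E G
Unmarked (collected): A C F H I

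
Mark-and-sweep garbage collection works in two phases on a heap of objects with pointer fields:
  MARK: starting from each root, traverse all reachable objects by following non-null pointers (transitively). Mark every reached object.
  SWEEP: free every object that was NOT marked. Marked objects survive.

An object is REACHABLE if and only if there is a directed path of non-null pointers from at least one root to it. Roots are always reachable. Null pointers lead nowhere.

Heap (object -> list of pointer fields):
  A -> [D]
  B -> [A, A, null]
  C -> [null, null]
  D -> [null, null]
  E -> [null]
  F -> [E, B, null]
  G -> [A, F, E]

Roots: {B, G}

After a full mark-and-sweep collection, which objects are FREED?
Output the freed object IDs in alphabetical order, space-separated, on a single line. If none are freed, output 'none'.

Roots: B G
Mark B: refs=A A null, marked=B
Mark G: refs=A F E, marked=B G
Mark A: refs=D, marked=A B G
Mark F: refs=E B null, marked=A B F G
Mark E: refs=null, marked=A B E F G
Mark D: refs=null null, marked=A B D E F G
Unmarked (collected): C

Answer: C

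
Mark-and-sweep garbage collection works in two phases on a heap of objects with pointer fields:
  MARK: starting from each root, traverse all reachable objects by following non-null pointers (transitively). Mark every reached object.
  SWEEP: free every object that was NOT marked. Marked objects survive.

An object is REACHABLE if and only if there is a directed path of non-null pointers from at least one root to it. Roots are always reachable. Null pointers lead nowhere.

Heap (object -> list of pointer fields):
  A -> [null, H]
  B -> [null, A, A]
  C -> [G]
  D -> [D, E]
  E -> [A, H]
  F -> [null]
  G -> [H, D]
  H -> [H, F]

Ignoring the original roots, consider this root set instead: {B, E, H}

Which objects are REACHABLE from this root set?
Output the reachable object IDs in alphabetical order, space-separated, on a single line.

Roots: B E H
Mark B: refs=null A A, marked=B
Mark E: refs=A H, marked=B E
Mark H: refs=H F, marked=B E H
Mark A: refs=null H, marked=A B E H
Mark F: refs=null, marked=A B E F H
Unmarked (collected): C D G

Answer: A B E F H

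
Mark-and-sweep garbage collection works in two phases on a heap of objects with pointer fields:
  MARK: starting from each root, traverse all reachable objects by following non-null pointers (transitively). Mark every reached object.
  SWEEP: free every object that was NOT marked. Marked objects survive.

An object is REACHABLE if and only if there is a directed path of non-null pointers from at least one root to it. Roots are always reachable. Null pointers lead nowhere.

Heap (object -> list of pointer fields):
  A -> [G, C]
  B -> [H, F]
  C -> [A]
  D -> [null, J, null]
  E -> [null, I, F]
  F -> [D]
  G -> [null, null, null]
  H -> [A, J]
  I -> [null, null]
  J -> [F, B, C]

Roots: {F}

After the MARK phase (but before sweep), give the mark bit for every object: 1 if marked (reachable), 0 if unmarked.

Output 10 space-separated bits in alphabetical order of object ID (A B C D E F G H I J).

Roots: F
Mark F: refs=D, marked=F
Mark D: refs=null J null, marked=D F
Mark J: refs=F B C, marked=D F J
Mark B: refs=H F, marked=B D F J
Mark C: refs=A, marked=B C D F J
Mark H: refs=A J, marked=B C D F H J
Mark A: refs=G C, marked=A B C D F H J
Mark G: refs=null null null, marked=A B C D F G H J
Unmarked (collected): E I

Answer: 1 1 1 1 0 1 1 1 0 1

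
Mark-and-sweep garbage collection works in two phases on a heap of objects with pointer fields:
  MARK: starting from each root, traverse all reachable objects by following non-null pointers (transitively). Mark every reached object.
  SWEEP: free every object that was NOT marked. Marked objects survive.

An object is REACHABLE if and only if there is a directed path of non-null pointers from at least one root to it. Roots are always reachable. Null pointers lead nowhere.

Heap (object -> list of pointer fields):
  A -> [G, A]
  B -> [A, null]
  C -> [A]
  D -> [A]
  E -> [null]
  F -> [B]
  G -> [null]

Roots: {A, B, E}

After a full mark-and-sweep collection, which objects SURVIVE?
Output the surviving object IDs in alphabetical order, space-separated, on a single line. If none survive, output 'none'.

Roots: A B E
Mark A: refs=G A, marked=A
Mark B: refs=A null, marked=A B
Mark E: refs=null, marked=A B E
Mark G: refs=null, marked=A B E G
Unmarked (collected): C D F

Answer: A B E G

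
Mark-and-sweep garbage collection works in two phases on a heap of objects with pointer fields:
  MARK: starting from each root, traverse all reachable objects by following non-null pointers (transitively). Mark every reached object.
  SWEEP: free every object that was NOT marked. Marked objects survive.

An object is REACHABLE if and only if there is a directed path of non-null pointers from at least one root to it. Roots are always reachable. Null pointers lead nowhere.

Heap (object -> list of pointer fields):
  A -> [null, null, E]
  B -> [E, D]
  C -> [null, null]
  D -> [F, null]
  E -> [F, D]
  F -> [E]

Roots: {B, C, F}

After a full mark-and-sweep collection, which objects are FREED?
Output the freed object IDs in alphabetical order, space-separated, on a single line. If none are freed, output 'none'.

Answer: A

Derivation:
Roots: B C F
Mark B: refs=E D, marked=B
Mark C: refs=null null, marked=B C
Mark F: refs=E, marked=B C F
Mark E: refs=F D, marked=B C E F
Mark D: refs=F null, marked=B C D E F
Unmarked (collected): A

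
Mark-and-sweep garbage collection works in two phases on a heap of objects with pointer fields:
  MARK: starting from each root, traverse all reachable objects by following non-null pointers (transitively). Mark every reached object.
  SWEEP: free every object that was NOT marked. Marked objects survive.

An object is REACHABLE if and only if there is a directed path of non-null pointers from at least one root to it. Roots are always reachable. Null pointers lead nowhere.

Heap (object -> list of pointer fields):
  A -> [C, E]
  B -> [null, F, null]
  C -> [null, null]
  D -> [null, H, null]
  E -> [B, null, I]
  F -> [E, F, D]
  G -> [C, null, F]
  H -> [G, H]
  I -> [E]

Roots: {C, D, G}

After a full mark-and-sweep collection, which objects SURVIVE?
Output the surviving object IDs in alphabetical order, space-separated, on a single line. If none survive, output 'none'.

Roots: C D G
Mark C: refs=null null, marked=C
Mark D: refs=null H null, marked=C D
Mark G: refs=C null F, marked=C D G
Mark H: refs=G H, marked=C D G H
Mark F: refs=E F D, marked=C D F G H
Mark E: refs=B null I, marked=C D E F G H
Mark B: refs=null F null, marked=B C D E F G H
Mark I: refs=E, marked=B C D E F G H I
Unmarked (collected): A

Answer: B C D E F G H I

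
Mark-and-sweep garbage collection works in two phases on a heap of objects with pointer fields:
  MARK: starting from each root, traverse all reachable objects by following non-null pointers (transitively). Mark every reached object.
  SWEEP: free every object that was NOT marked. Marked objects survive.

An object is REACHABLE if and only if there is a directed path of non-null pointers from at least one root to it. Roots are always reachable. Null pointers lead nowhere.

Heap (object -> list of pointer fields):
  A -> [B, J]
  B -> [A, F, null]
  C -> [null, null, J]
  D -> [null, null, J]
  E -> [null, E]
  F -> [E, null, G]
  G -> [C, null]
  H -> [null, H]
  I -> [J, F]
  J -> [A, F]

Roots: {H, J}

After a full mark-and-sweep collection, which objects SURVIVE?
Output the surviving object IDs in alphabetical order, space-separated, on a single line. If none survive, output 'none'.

Answer: A B C E F G H J

Derivation:
Roots: H J
Mark H: refs=null H, marked=H
Mark J: refs=A F, marked=H J
Mark A: refs=B J, marked=A H J
Mark F: refs=E null G, marked=A F H J
Mark B: refs=A F null, marked=A B F H J
Mark E: refs=null E, marked=A B E F H J
Mark G: refs=C null, marked=A B E F G H J
Mark C: refs=null null J, marked=A B C E F G H J
Unmarked (collected): D I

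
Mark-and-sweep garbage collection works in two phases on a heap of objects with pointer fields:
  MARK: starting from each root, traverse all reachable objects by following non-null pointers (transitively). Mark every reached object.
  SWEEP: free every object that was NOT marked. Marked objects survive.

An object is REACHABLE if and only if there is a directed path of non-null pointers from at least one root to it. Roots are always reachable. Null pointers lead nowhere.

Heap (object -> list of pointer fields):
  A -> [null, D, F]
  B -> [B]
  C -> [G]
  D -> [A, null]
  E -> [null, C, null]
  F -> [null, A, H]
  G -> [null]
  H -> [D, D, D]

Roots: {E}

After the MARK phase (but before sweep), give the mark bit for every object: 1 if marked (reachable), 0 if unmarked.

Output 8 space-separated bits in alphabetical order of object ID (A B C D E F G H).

Answer: 0 0 1 0 1 0 1 0

Derivation:
Roots: E
Mark E: refs=null C null, marked=E
Mark C: refs=G, marked=C E
Mark G: refs=null, marked=C E G
Unmarked (collected): A B D F H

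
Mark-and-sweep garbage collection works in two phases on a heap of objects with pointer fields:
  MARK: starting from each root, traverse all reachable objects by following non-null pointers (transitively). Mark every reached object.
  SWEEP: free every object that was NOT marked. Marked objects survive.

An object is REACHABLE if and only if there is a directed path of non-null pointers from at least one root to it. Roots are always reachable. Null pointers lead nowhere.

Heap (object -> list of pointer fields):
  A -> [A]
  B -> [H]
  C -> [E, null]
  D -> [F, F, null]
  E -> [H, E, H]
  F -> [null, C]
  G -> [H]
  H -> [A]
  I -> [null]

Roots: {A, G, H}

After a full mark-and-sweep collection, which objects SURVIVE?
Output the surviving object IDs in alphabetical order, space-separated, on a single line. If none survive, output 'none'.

Roots: A G H
Mark A: refs=A, marked=A
Mark G: refs=H, marked=A G
Mark H: refs=A, marked=A G H
Unmarked (collected): B C D E F I

Answer: A G H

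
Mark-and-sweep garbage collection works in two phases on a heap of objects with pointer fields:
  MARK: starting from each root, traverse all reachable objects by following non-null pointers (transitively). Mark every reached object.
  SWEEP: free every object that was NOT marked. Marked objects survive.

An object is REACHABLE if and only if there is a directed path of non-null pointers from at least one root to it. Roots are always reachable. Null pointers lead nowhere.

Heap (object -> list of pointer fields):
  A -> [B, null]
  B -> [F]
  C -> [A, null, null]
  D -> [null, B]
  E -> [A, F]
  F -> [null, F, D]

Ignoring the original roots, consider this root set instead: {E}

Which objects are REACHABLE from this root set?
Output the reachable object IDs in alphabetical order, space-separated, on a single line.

Roots: E
Mark E: refs=A F, marked=E
Mark A: refs=B null, marked=A E
Mark F: refs=null F D, marked=A E F
Mark B: refs=F, marked=A B E F
Mark D: refs=null B, marked=A B D E F
Unmarked (collected): C

Answer: A B D E F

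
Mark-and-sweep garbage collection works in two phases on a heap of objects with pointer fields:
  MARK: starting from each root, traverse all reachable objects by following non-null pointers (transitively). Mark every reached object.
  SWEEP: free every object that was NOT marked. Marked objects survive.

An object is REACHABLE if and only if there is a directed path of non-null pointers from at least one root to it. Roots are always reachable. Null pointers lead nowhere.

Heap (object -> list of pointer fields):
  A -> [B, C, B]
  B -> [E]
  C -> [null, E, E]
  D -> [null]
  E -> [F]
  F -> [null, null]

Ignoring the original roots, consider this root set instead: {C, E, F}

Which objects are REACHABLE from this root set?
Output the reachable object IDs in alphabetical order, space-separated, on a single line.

Answer: C E F

Derivation:
Roots: C E F
Mark C: refs=null E E, marked=C
Mark E: refs=F, marked=C E
Mark F: refs=null null, marked=C E F
Unmarked (collected): A B D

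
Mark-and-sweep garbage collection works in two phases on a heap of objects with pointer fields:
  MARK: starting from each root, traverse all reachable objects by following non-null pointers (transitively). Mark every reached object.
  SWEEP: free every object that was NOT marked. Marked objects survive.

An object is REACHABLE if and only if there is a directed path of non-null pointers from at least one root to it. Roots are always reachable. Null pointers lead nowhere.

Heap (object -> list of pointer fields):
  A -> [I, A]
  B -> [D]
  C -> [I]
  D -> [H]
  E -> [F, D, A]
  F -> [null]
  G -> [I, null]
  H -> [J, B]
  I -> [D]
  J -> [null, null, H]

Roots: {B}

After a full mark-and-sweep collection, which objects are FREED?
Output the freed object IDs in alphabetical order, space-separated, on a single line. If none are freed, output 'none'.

Roots: B
Mark B: refs=D, marked=B
Mark D: refs=H, marked=B D
Mark H: refs=J B, marked=B D H
Mark J: refs=null null H, marked=B D H J
Unmarked (collected): A C E F G I

Answer: A C E F G I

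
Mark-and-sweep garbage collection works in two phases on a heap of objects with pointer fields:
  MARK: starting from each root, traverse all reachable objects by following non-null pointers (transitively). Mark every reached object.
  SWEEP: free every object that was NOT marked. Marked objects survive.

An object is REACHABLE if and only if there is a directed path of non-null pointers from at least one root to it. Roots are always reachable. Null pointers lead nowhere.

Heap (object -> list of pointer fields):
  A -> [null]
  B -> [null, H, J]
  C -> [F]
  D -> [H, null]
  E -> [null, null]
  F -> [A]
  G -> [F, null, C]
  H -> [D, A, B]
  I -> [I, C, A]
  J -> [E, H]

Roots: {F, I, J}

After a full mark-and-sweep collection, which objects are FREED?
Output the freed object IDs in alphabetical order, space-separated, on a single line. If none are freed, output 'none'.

Answer: G

Derivation:
Roots: F I J
Mark F: refs=A, marked=F
Mark I: refs=I C A, marked=F I
Mark J: refs=E H, marked=F I J
Mark A: refs=null, marked=A F I J
Mark C: refs=F, marked=A C F I J
Mark E: refs=null null, marked=A C E F I J
Mark H: refs=D A B, marked=A C E F H I J
Mark D: refs=H null, marked=A C D E F H I J
Mark B: refs=null H J, marked=A B C D E F H I J
Unmarked (collected): G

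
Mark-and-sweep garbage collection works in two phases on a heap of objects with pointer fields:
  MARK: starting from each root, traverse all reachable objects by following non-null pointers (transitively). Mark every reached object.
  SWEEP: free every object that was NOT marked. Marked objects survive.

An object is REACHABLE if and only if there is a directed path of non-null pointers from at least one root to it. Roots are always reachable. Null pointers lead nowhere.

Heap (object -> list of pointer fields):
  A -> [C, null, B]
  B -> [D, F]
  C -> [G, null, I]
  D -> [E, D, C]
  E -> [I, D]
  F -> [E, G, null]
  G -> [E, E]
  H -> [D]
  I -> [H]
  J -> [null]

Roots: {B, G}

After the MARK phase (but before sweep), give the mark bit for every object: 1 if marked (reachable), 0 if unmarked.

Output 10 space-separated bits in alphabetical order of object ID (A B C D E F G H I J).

Roots: B G
Mark B: refs=D F, marked=B
Mark G: refs=E E, marked=B G
Mark D: refs=E D C, marked=B D G
Mark F: refs=E G null, marked=B D F G
Mark E: refs=I D, marked=B D E F G
Mark C: refs=G null I, marked=B C D E F G
Mark I: refs=H, marked=B C D E F G I
Mark H: refs=D, marked=B C D E F G H I
Unmarked (collected): A J

Answer: 0 1 1 1 1 1 1 1 1 0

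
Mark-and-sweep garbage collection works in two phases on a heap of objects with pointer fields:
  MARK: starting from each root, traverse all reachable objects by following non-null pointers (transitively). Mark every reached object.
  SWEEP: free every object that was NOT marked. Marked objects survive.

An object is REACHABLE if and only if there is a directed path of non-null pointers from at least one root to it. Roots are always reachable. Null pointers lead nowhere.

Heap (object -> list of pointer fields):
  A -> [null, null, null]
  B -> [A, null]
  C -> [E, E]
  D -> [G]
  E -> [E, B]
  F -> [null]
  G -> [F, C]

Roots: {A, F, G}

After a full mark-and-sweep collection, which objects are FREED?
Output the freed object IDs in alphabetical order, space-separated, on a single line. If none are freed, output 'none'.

Roots: A F G
Mark A: refs=null null null, marked=A
Mark F: refs=null, marked=A F
Mark G: refs=F C, marked=A F G
Mark C: refs=E E, marked=A C F G
Mark E: refs=E B, marked=A C E F G
Mark B: refs=A null, marked=A B C E F G
Unmarked (collected): D

Answer: D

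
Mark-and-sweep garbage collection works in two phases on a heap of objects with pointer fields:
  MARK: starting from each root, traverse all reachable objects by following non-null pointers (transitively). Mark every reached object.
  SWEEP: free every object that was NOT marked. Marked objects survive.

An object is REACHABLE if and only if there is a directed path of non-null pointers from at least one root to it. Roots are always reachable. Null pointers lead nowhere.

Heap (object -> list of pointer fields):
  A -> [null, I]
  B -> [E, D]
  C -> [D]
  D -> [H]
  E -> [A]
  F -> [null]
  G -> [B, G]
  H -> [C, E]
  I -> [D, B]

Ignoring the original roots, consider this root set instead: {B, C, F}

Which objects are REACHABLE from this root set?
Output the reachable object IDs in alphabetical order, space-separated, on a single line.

Roots: B C F
Mark B: refs=E D, marked=B
Mark C: refs=D, marked=B C
Mark F: refs=null, marked=B C F
Mark E: refs=A, marked=B C E F
Mark D: refs=H, marked=B C D E F
Mark A: refs=null I, marked=A B C D E F
Mark H: refs=C E, marked=A B C D E F H
Mark I: refs=D B, marked=A B C D E F H I
Unmarked (collected): G

Answer: A B C D E F H I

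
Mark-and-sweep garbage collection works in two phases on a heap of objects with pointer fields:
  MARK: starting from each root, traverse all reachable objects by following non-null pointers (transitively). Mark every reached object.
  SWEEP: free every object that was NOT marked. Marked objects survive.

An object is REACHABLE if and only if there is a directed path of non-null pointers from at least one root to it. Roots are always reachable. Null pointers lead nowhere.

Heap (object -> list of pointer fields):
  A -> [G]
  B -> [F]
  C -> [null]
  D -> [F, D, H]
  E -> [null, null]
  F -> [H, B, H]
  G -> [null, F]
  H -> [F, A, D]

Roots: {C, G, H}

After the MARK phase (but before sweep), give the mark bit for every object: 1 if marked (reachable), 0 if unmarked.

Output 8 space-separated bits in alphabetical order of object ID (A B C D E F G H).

Roots: C G H
Mark C: refs=null, marked=C
Mark G: refs=null F, marked=C G
Mark H: refs=F A D, marked=C G H
Mark F: refs=H B H, marked=C F G H
Mark A: refs=G, marked=A C F G H
Mark D: refs=F D H, marked=A C D F G H
Mark B: refs=F, marked=A B C D F G H
Unmarked (collected): E

Answer: 1 1 1 1 0 1 1 1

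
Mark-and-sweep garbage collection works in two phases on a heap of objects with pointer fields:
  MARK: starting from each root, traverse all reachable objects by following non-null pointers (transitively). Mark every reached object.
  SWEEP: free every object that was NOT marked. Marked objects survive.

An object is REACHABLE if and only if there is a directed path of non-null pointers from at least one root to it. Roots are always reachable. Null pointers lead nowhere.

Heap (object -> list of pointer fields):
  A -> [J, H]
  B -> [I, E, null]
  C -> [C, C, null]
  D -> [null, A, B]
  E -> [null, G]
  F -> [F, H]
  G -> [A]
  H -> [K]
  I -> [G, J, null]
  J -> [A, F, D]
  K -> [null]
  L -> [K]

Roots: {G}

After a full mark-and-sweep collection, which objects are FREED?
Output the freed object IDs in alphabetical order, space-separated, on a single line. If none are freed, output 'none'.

Answer: C L

Derivation:
Roots: G
Mark G: refs=A, marked=G
Mark A: refs=J H, marked=A G
Mark J: refs=A F D, marked=A G J
Mark H: refs=K, marked=A G H J
Mark F: refs=F H, marked=A F G H J
Mark D: refs=null A B, marked=A D F G H J
Mark K: refs=null, marked=A D F G H J K
Mark B: refs=I E null, marked=A B D F G H J K
Mark I: refs=G J null, marked=A B D F G H I J K
Mark E: refs=null G, marked=A B D E F G H I J K
Unmarked (collected): C L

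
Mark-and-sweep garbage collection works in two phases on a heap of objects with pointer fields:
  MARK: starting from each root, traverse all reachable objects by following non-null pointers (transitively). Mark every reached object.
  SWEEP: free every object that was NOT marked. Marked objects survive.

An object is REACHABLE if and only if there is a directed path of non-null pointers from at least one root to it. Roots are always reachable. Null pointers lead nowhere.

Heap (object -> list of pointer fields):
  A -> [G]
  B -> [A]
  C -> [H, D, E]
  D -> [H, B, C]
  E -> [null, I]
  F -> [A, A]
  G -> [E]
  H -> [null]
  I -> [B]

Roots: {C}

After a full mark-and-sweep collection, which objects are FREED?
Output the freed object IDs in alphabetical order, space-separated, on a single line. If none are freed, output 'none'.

Roots: C
Mark C: refs=H D E, marked=C
Mark H: refs=null, marked=C H
Mark D: refs=H B C, marked=C D H
Mark E: refs=null I, marked=C D E H
Mark B: refs=A, marked=B C D E H
Mark I: refs=B, marked=B C D E H I
Mark A: refs=G, marked=A B C D E H I
Mark G: refs=E, marked=A B C D E G H I
Unmarked (collected): F

Answer: F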